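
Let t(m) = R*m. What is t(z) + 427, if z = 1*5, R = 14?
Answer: 497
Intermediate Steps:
z = 5
t(m) = 14*m
t(z) + 427 = 14*5 + 427 = 70 + 427 = 497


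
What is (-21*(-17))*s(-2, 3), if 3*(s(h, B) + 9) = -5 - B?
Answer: -4165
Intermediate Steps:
s(h, B) = -32/3 - B/3 (s(h, B) = -9 + (-5 - B)/3 = -9 + (-5/3 - B/3) = -32/3 - B/3)
(-21*(-17))*s(-2, 3) = (-21*(-17))*(-32/3 - 1/3*3) = 357*(-32/3 - 1) = 357*(-35/3) = -4165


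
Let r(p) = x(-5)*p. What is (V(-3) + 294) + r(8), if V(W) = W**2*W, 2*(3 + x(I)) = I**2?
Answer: 343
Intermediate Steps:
x(I) = -3 + I**2/2
V(W) = W**3
r(p) = 19*p/2 (r(p) = (-3 + (1/2)*(-5)**2)*p = (-3 + (1/2)*25)*p = (-3 + 25/2)*p = 19*p/2)
(V(-3) + 294) + r(8) = ((-3)**3 + 294) + (19/2)*8 = (-27 + 294) + 76 = 267 + 76 = 343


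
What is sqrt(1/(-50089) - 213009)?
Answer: I*sqrt(534419967394378)/50089 ≈ 461.53*I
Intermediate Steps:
sqrt(1/(-50089) - 213009) = sqrt(-1/50089 - 213009) = sqrt(-10669407802/50089) = I*sqrt(534419967394378)/50089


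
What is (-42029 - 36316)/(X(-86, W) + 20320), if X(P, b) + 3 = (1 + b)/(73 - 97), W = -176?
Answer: -1880280/487783 ≈ -3.8547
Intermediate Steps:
X(P, b) = -73/24 - b/24 (X(P, b) = -3 + (1 + b)/(73 - 97) = -3 + (1 + b)/(-24) = -3 + (1 + b)*(-1/24) = -3 + (-1/24 - b/24) = -73/24 - b/24)
(-42029 - 36316)/(X(-86, W) + 20320) = (-42029 - 36316)/((-73/24 - 1/24*(-176)) + 20320) = -78345/((-73/24 + 22/3) + 20320) = -78345/(103/24 + 20320) = -78345/487783/24 = -78345*24/487783 = -1880280/487783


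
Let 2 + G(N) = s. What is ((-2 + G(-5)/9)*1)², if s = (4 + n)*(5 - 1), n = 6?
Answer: 400/81 ≈ 4.9383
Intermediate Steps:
s = 40 (s = (4 + 6)*(5 - 1) = 10*4 = 40)
G(N) = 38 (G(N) = -2 + 40 = 38)
((-2 + G(-5)/9)*1)² = ((-2 + 38/9)*1)² = ((20/9)*1)² = (20/9)² = 400/81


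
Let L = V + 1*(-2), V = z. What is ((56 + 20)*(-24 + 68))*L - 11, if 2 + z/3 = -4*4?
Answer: -187275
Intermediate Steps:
z = -54 (z = -6 + 3*(-4*4) = -6 + 3*(-16) = -6 - 48 = -54)
V = -54
L = -56 (L = -54 + 1*(-2) = -54 - 2 = -56)
((56 + 20)*(-24 + 68))*L - 11 = ((56 + 20)*(-24 + 68))*(-56) - 11 = (76*44)*(-56) - 11 = 3344*(-56) - 11 = -187264 - 11 = -187275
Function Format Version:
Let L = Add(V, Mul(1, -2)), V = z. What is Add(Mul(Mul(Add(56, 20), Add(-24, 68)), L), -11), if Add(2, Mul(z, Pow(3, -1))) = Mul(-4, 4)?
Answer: -187275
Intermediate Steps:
z = -54 (z = Add(-6, Mul(3, Mul(-4, 4))) = Add(-6, Mul(3, -16)) = Add(-6, -48) = -54)
V = -54
L = -56 (L = Add(-54, Mul(1, -2)) = Add(-54, -2) = -56)
Add(Mul(Mul(Add(56, 20), Add(-24, 68)), L), -11) = Add(Mul(Mul(Add(56, 20), Add(-24, 68)), -56), -11) = Add(Mul(Mul(76, 44), -56), -11) = Add(Mul(3344, -56), -11) = Add(-187264, -11) = -187275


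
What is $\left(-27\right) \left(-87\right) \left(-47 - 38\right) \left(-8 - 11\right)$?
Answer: $3793635$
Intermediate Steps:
$\left(-27\right) \left(-87\right) \left(-47 - 38\right) \left(-8 - 11\right) = 2349 \left(-47 - 38\right) \left(-19\right) = 2349 \left(\left(-85\right) \left(-19\right)\right) = 2349 \cdot 1615 = 3793635$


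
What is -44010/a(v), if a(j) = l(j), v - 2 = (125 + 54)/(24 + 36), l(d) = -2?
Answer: 22005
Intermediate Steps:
v = 299/60 (v = 2 + (125 + 54)/(24 + 36) = 2 + 179/60 = 299/60 ≈ 4.9833)
a(j) = -2
-44010/a(v) = -44010/(-2) = -44010*(-1/2) = 22005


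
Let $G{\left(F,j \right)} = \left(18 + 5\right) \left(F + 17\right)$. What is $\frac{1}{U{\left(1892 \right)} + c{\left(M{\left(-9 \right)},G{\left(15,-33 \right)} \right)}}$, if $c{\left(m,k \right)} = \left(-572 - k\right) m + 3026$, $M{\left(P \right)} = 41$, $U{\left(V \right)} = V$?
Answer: $- \frac{1}{48710} \approx -2.053 \cdot 10^{-5}$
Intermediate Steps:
$G{\left(F,j \right)} = 391 + 23 F$ ($G{\left(F,j \right)} = 23 \left(17 + F\right) = 391 + 23 F$)
$c{\left(m,k \right)} = 3026 + m \left(-572 - k\right)$ ($c{\left(m,k \right)} = m \left(-572 - k\right) + 3026 = 3026 + m \left(-572 - k\right)$)
$\frac{1}{U{\left(1892 \right)} + c{\left(M{\left(-9 \right)},G{\left(15,-33 \right)} \right)}} = \frac{1}{1892 - \left(20426 + \left(391 + 23 \cdot 15\right) 41\right)} = \frac{1}{1892 - \left(20426 + \left(391 + 345\right) 41\right)} = \frac{1}{1892 - \left(20426 + 30176\right)} = \frac{1}{1892 - 50602} = \frac{1}{-48710} = - \frac{1}{48710}$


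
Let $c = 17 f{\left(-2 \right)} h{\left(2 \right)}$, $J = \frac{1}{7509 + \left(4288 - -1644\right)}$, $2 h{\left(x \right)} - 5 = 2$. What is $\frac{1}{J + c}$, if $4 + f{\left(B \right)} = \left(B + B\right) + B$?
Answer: $- \frac{13441}{7997394} \approx -0.0016807$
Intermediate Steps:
$f{\left(B \right)} = -4 + 3 B$ ($f{\left(B \right)} = -4 + \left(\left(B + B\right) + B\right) = -4 + \left(2 B + B\right) = -4 + 3 B$)
$h{\left(x \right)} = \frac{7}{2}$ ($h{\left(x \right)} = \frac{5}{2} + \frac{1}{2} \cdot 2 = \frac{5}{2} + 1 = \frac{7}{2}$)
$J = \frac{1}{13441}$ ($J = \frac{1}{7509 + \left(4288 + 1644\right)} = \frac{1}{7509 + 5932} = \frac{1}{13441} \approx 7.4399 \cdot 10^{-5}$)
$c = -595$ ($c = 17 \left(-4 + 3 \left(-2\right)\right) \frac{7}{2} = 17 \left(-4 - 6\right) \frac{7}{2} = 17 \left(-10\right) \frac{7}{2} = \left(-170\right) \frac{7}{2} = -595$)
$\frac{1}{J + c} = \frac{1}{\frac{1}{13441} - 595} = \frac{1}{- \frac{7997394}{13441}} = - \frac{13441}{7997394}$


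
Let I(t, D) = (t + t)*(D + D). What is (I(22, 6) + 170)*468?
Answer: 326664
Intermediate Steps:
I(t, D) = 4*D*t (I(t, D) = (2*t)*(2*D) = 4*D*t)
(I(22, 6) + 170)*468 = (4*6*22 + 170)*468 = (528 + 170)*468 = 698*468 = 326664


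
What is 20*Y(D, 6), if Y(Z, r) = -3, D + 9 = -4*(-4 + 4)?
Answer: -60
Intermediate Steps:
D = -9 (D = -9 - 4*(-4 + 4) = -9 - 4*0 = -9 + 0 = -9)
20*Y(D, 6) = 20*(-3) = -60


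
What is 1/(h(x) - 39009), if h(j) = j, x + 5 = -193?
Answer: -1/39207 ≈ -2.5506e-5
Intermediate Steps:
x = -198 (x = -5 - 193 = -198)
1/(h(x) - 39009) = 1/(-198 - 39009) = 1/(-39207) = -1/39207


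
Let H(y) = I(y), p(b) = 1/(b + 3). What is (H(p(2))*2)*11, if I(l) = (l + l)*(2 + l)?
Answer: 484/25 ≈ 19.360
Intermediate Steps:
p(b) = 1/(3 + b)
I(l) = 2*l*(2 + l) (I(l) = (2*l)*(2 + l) = 2*l*(2 + l))
H(y) = 2*y*(2 + y)
(H(p(2))*2)*11 = ((2*(2 + 1/(3 + 2))/(3 + 2))*2)*11 = ((2*(2 + 1/5)/5)*2)*11 = ((2*(⅕)*(2 + ⅕))*2)*11 = ((2*(⅕)*(11/5))*2)*11 = ((22/25)*2)*11 = (44/25)*11 = 484/25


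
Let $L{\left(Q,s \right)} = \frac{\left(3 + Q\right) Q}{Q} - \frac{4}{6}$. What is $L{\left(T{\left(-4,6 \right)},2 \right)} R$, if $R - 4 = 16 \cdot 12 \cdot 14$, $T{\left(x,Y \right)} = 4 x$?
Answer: $- \frac{110372}{3} \approx -36791.0$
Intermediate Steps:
$R = 2692$ ($R = 4 + 16 \cdot 12 \cdot 14 = 4 + 192 \cdot 14 = 4 + 2688 = 2692$)
$L{\left(Q,s \right)} = \frac{7}{3} + Q$ ($L{\left(Q,s \right)} = \frac{Q \left(3 + Q\right)}{Q} - \frac{2}{3} = \left(3 + Q\right) - \frac{2}{3} = \frac{7}{3} + Q$)
$L{\left(T{\left(-4,6 \right)},2 \right)} R = \left(\frac{7}{3} + 4 \left(-4\right)\right) 2692 = \left(\frac{7}{3} - 16\right) 2692 = \left(- \frac{41}{3}\right) 2692 = - \frac{110372}{3}$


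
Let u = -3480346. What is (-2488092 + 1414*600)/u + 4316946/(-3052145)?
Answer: -5009944001988/5311260321085 ≈ -0.94327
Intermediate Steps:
(-2488092 + 1414*600)/u + 4316946/(-3052145) = (-2488092 + 1414*600)/(-3480346) + 4316946/(-3052145) = (-2488092 + 848400)*(-1/3480346) + 4316946*(-1/3052145) = -1639692*(-1/3480346) - 4316946/3052145 = 819846/1740173 - 4316946/3052145 = -5009944001988/5311260321085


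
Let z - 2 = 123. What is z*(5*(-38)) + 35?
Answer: -23715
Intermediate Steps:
z = 125 (z = 2 + 123 = 125)
z*(5*(-38)) + 35 = 125*(5*(-38)) + 35 = 125*(-190) + 35 = -23750 + 35 = -23715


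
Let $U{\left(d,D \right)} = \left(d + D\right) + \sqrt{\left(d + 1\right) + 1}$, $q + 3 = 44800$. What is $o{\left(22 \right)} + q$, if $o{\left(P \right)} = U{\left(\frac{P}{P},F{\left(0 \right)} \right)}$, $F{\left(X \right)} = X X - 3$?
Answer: $44795 + \sqrt{3} \approx 44797.0$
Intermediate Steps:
$q = 44797$ ($q = -3 + 44800 = 44797$)
$F{\left(X \right)} = -3 + X^{2}$ ($F{\left(X \right)} = X^{2} - 3 = -3 + X^{2}$)
$U{\left(d,D \right)} = D + d + \sqrt{2 + d}$ ($U{\left(d,D \right)} = \left(D + d\right) + \sqrt{\left(1 + d\right) + 1} = \left(D + d\right) + \sqrt{2 + d} = D + d + \sqrt{2 + d}$)
$o{\left(P \right)} = -2 + \sqrt{3}$ ($o{\left(P \right)} = \left(-3 + 0^{2}\right) + \frac{P}{P} + \sqrt{2 + \frac{P}{P}} = \left(-3 + 0\right) + 1 + \sqrt{2 + 1} = -3 + 1 + \sqrt{3} = -2 + \sqrt{3}$)
$o{\left(22 \right)} + q = \left(-2 + \sqrt{3}\right) + 44797 = 44795 + \sqrt{3}$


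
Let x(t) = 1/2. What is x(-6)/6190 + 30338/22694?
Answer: 26829081/20067980 ≈ 1.3369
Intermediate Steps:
x(t) = 1/2
x(-6)/6190 + 30338/22694 = (1/2)/6190 + 30338/22694 = (1/2)*(1/6190) + 30338*(1/22694) = 1/12380 + 2167/1621 = 26829081/20067980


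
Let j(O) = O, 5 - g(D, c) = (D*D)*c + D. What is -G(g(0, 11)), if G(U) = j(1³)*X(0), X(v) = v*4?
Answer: 0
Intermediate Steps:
X(v) = 4*v
g(D, c) = 5 - D - c*D² (g(D, c) = 5 - ((D*D)*c + D) = 5 - (D²*c + D) = 5 - (c*D² + D) = 5 - (D + c*D²) = 5 + (-D - c*D²) = 5 - D - c*D²)
G(U) = 0 (G(U) = 1³*(4*0) = 1*0 = 0)
-G(g(0, 11)) = -1*0 = 0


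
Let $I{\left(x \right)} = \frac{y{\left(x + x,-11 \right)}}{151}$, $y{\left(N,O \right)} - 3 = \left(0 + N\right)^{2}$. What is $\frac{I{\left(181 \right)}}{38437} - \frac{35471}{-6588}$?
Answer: $\frac{29533794359}{5462380908} \approx 5.4068$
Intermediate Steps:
$y{\left(N,O \right)} = 3 + N^{2}$ ($y{\left(N,O \right)} = 3 + \left(0 + N\right)^{2} = 3 + N^{2}$)
$I{\left(x \right)} = \frac{3}{151} + \frac{4 x^{2}}{151}$ ($I{\left(x \right)} = \frac{3 + \left(x + x\right)^{2}}{151} = \left(3 + \left(2 x\right)^{2}\right) \frac{1}{151} = \left(3 + 4 x^{2}\right) \frac{1}{151} = \frac{3}{151} + \frac{4 x^{2}}{151}$)
$\frac{I{\left(181 \right)}}{38437} - \frac{35471}{-6588} = \frac{\frac{3}{151} + \frac{4 \cdot 181^{2}}{151}}{38437} - \frac{35471}{-6588} = \left(\frac{3}{151} + \frac{4}{151} \cdot 32761\right) \frac{1}{38437} - - \frac{35471}{6588} = \left(\frac{3}{151} + \frac{131044}{151}\right) \frac{1}{38437} + \frac{35471}{6588} = \frac{131047}{151} \cdot \frac{1}{38437} + \frac{35471}{6588} = \frac{18721}{829141} + \frac{35471}{6588} = \frac{29533794359}{5462380908}$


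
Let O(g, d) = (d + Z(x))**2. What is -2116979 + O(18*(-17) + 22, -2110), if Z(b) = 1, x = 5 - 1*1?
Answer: 2330902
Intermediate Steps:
x = 4 (x = 5 - 1 = 4)
O(g, d) = (1 + d)**2 (O(g, d) = (d + 1)**2 = (1 + d)**2)
-2116979 + O(18*(-17) + 22, -2110) = -2116979 + (1 - 2110)**2 = -2116979 + (-2109)**2 = -2116979 + 4447881 = 2330902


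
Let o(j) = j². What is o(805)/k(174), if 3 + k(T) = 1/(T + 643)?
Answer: -432193/2 ≈ -2.1610e+5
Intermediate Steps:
k(T) = -3 + 1/(643 + T) (k(T) = -3 + 1/(T + 643) = -3 + 1/(643 + T))
o(805)/k(174) = 805²/(((-1928 - 3*174)/(643 + 174))) = 648025/(((-1928 - 522)/817)) = 648025/(((1/817)*(-2450))) = 648025/(-2450/817) = 648025*(-817/2450) = -432193/2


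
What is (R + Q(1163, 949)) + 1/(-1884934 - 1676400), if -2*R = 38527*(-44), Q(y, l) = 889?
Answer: 3021731356321/3561334 ≈ 8.4848e+5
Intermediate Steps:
R = 847594 (R = -38527*(-44)/2 = -½*(-1695188) = 847594)
(R + Q(1163, 949)) + 1/(-1884934 - 1676400) = (847594 + 889) + 1/(-1884934 - 1676400) = 848483 + 1/(-3561334) = 848483 - 1/3561334 = 3021731356321/3561334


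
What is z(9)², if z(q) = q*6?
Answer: 2916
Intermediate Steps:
z(q) = 6*q
z(9)² = (6*9)² = 54² = 2916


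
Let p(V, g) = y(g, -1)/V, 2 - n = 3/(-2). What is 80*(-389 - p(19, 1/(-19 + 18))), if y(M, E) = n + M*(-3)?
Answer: -591800/19 ≈ -31147.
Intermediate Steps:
n = 7/2 (n = 2 - 3/(-2) = 2 - 3*(-1)/2 = 2 - 1*(-3/2) = 2 + 3/2 = 7/2 ≈ 3.5000)
y(M, E) = 7/2 - 3*M (y(M, E) = 7/2 + M*(-3) = 7/2 - 3*M)
p(V, g) = (7/2 - 3*g)/V
80*(-389 - p(19, 1/(-19 + 18))) = 80*(-389 - (7 - 6/(-19 + 18))/(2*19)) = 80*(-389 - (7 - 6/(-1))/(2*19)) = 80*(-389 - (7 - 6*(-1))/(2*19)) = 80*(-389 - (7 + 6)/(2*19)) = 80*(-389 - 13/(2*19)) = 80*(-389 - 1*13/38) = 80*(-389 - 13/38) = 80*(-14795/38) = -591800/19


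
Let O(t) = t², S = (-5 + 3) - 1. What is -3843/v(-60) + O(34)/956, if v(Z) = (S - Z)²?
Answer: 2276/86279 ≈ 0.026380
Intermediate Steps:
S = -3 (S = -2 - 1 = -3)
v(Z) = (-3 - Z)²
-3843/v(-60) + O(34)/956 = -3843/(3 - 60)² + 34²/956 = -3843/((-57)²) + 1156*(1/956) = -3843/3249 + 289/239 = -3843*1/3249 + 289/239 = -427/361 + 289/239 = 2276/86279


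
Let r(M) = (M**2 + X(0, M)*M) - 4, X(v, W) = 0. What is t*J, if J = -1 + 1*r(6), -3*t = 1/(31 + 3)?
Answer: -31/102 ≈ -0.30392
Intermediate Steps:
r(M) = -4 + M**2 (r(M) = (M**2 + 0*M) - 4 = (M**2 + 0) - 4 = M**2 - 4 = -4 + M**2)
t = -1/102 (t = -1/(3*(31 + 3)) = -1/3/34 = -1/3*1/34 = -1/102 ≈ -0.0098039)
J = 31 (J = -1 + 1*(-4 + 6**2) = -1 + 1*(-4 + 36) = -1 + 1*32 = -1 + 32 = 31)
t*J = -1/102*31 = -31/102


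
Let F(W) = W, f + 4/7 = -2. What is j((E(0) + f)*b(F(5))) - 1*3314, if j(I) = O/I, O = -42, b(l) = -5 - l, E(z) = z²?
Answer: -99469/30 ≈ -3315.6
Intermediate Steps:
f = -18/7 (f = -4/7 - 2 = -18/7 ≈ -2.5714)
j(I) = -42/I
j((E(0) + f)*b(F(5))) - 1*3314 = -42*1/((-5 - 1*5)*(0² - 18/7)) - 1*3314 = -42*1/((0 - 18/7)*(-5 - 5)) - 3314 = -42/((-18/7*(-10))) - 3314 = -42/180/7 - 3314 = -42*7/180 - 3314 = -49/30 - 3314 = -99469/30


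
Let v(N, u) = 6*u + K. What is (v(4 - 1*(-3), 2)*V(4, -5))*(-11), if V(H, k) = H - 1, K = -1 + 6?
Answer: -561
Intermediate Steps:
K = 5
V(H, k) = -1 + H
v(N, u) = 5 + 6*u (v(N, u) = 6*u + 5 = 5 + 6*u)
(v(4 - 1*(-3), 2)*V(4, -5))*(-11) = ((5 + 6*2)*(-1 + 4))*(-11) = ((5 + 12)*3)*(-11) = (17*3)*(-11) = 51*(-11) = -561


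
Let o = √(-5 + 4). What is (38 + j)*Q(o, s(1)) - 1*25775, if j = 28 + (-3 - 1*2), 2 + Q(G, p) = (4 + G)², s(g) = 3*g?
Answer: -24982 + 488*I ≈ -24982.0 + 488.0*I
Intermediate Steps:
o = I (o = √(-1) = I ≈ 1.0*I)
Q(G, p) = -2 + (4 + G)²
j = 23 (j = 28 + (-3 - 2) = 28 - 5 = 23)
(38 + j)*Q(o, s(1)) - 1*25775 = (38 + 23)*(-2 + (4 + I)²) - 1*25775 = 61*(-2 + (4 + I)²) - 25775 = (-122 + 61*(4 + I)²) - 25775 = -25897 + 61*(4 + I)²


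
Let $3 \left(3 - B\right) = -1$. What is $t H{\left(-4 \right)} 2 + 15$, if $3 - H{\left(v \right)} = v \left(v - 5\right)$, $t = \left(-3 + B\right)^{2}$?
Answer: $\frac{23}{3} \approx 7.6667$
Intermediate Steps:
$B = \frac{10}{3}$ ($B = 3 - - \frac{1}{3} = 3 + \frac{1}{3} = \frac{10}{3} \approx 3.3333$)
$t = \frac{1}{9}$ ($t = \left(-3 + \frac{10}{3}\right)^{2} = \left(\frac{1}{3}\right)^{2} = \frac{1}{9} \approx 0.11111$)
$H{\left(v \right)} = 3 - v \left(-5 + v\right)$ ($H{\left(v \right)} = 3 - v \left(v - 5\right) = 3 - v \left(-5 + v\right)$)
$t H{\left(-4 \right)} 2 + 15 = \frac{\left(3 - \left(-4\right)^{2} + 5 \left(-4\right)\right) 2}{9} + 15 = \frac{\left(3 - 16 - 20\right) 2}{9} + 15 = \frac{\left(-33\right) 2}{9} + 15 = \frac{1}{9} \left(-66\right) + 15 = - \frac{22}{3} + 15 = \frac{23}{3}$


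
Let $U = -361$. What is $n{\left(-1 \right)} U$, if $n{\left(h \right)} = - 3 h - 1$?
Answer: $-722$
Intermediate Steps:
$n{\left(h \right)} = -1 - 3 h$
$n{\left(-1 \right)} U = \left(-1 - -3\right) \left(-361\right) = \left(-1 + 3\right) \left(-361\right) = 2 \left(-361\right) = -722$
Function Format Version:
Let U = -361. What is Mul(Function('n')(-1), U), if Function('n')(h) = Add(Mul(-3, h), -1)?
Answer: -722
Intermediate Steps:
Function('n')(h) = Add(-1, Mul(-3, h))
Mul(Function('n')(-1), U) = Mul(Add(-1, Mul(-3, -1)), -361) = Mul(Add(-1, 3), -361) = Mul(2, -361) = -722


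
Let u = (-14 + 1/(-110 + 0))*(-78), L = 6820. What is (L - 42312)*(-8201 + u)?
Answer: 13875810352/55 ≈ 2.5229e+8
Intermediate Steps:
u = 60099/55 (u = (-14 + 1/(-110))*(-78) = (-14 - 1/110)*(-78) = -1541/110*(-78) = 60099/55 ≈ 1092.7)
(L - 42312)*(-8201 + u) = (6820 - 42312)*(-8201 + 60099/55) = -35492*(-390956/55) = 13875810352/55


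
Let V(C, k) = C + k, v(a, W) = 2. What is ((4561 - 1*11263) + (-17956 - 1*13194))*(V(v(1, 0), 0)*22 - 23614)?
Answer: 892171640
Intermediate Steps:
((4561 - 1*11263) + (-17956 - 1*13194))*(V(v(1, 0), 0)*22 - 23614) = ((4561 - 1*11263) + (-17956 - 1*13194))*((2 + 0)*22 - 23614) = ((4561 - 11263) + (-17956 - 13194))*(2*22 - 23614) = (-6702 - 31150)*(44 - 23614) = -37852*(-23570) = 892171640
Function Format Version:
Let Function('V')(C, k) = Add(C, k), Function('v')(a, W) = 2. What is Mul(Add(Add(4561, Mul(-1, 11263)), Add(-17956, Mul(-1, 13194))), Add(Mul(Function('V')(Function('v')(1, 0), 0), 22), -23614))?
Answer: 892171640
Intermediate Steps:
Mul(Add(Add(4561, Mul(-1, 11263)), Add(-17956, Mul(-1, 13194))), Add(Mul(Function('V')(Function('v')(1, 0), 0), 22), -23614)) = Mul(Add(Add(4561, Mul(-1, 11263)), Add(-17956, Mul(-1, 13194))), Add(Mul(Add(2, 0), 22), -23614)) = Mul(Add(Add(4561, -11263), Add(-17956, -13194)), Add(Mul(2, 22), -23614)) = Mul(Add(-6702, -31150), Add(44, -23614)) = Mul(-37852, -23570) = 892171640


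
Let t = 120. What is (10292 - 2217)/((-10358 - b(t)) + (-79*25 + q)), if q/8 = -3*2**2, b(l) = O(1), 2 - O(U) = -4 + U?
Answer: -8075/12434 ≈ -0.64943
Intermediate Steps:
O(U) = 6 - U (O(U) = 2 - (-4 + U) = 2 + (4 - U) = 6 - U)
b(l) = 5 (b(l) = 6 - 1*1 = 6 - 1 = 5)
q = -96 (q = 8*(-3*2**2) = 8*(-3*4) = 8*(-12) = -96)
(10292 - 2217)/((-10358 - b(t)) + (-79*25 + q)) = (10292 - 2217)/((-10358 - 1*5) + (-79*25 - 96)) = 8075/((-10358 - 5) + (-1975 - 96)) = 8075/(-10363 - 2071) = 8075/(-12434) = 8075*(-1/12434) = -8075/12434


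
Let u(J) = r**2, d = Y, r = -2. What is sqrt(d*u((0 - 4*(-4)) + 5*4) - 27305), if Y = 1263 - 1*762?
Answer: I*sqrt(25301) ≈ 159.06*I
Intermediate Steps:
Y = 501 (Y = 1263 - 762 = 501)
d = 501
u(J) = 4 (u(J) = (-2)**2 = 4)
sqrt(d*u((0 - 4*(-4)) + 5*4) - 27305) = sqrt(501*4 - 27305) = sqrt(2004 - 27305) = sqrt(-25301) = I*sqrt(25301)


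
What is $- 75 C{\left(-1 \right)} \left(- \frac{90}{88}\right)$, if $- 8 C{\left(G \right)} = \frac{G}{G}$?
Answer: $- \frac{3375}{352} \approx -9.5881$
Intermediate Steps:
$C{\left(G \right)} = - \frac{1}{8}$ ($C{\left(G \right)} = - \frac{G \frac{1}{G}}{8} = \left(- \frac{1}{8}\right) 1 = - \frac{1}{8}$)
$- 75 C{\left(-1 \right)} \left(- \frac{90}{88}\right) = \left(-75\right) \left(- \frac{1}{8}\right) \left(- \frac{90}{88}\right) = \frac{75 \left(\left(-90\right) \frac{1}{88}\right)}{8} = \frac{75}{8} \left(- \frac{45}{44}\right) = - \frac{3375}{352}$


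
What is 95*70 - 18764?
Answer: -12114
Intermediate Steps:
95*70 - 18764 = 6650 - 18764 = -12114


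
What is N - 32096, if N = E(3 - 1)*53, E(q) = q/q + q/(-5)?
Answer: -160321/5 ≈ -32064.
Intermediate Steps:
E(q) = 1 - q/5 (E(q) = 1 + q*(-1/5) = 1 - q/5)
N = 159/5 (N = (1 - (3 - 1)/5)*53 = (1 - 1/5*2)*53 = (1 - 2/5)*53 = (3/5)*53 = 159/5 ≈ 31.800)
N - 32096 = 159/5 - 32096 = -160321/5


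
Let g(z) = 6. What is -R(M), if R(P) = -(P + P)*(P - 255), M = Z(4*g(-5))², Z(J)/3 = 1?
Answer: -4428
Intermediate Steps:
Z(J) = 3 (Z(J) = 3*1 = 3)
M = 9 (M = 3² = 9)
R(P) = -2*P*(-255 + P)
-R(M) = -2*9*(255 - 1*9) = -2*9*(255 - 9) = -2*9*246 = -1*4428 = -4428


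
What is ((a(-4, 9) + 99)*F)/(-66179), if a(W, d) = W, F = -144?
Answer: 13680/66179 ≈ 0.20671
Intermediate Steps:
((a(-4, 9) + 99)*F)/(-66179) = ((-4 + 99)*(-144))/(-66179) = (95*(-144))*(-1/66179) = -13680*(-1/66179) = 13680/66179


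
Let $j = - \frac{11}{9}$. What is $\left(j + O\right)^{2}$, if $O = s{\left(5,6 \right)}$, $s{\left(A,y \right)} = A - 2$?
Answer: $\frac{256}{81} \approx 3.1605$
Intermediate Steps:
$s{\left(A,y \right)} = -2 + A$
$j = - \frac{11}{9}$ ($j = \left(-11\right) \frac{1}{9} = - \frac{11}{9} \approx -1.2222$)
$O = 3$ ($O = -2 + 5 = 3$)
$\left(j + O\right)^{2} = \left(- \frac{11}{9} + 3\right)^{2} = \left(\frac{16}{9}\right)^{2} = \frac{256}{81}$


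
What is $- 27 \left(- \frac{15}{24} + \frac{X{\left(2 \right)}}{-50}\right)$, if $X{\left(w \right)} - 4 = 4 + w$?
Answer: $\frac{891}{40} \approx 22.275$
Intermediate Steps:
$X{\left(w \right)} = 8 + w$ ($X{\left(w \right)} = 4 + \left(4 + w\right) = 8 + w$)
$- 27 \left(- \frac{15}{24} + \frac{X{\left(2 \right)}}{-50}\right) = - 27 \left(- \frac{15}{24} + \frac{8 + 2}{-50}\right) = - 27 \left(\left(-15\right) \frac{1}{24} + 10 \left(- \frac{1}{50}\right)\right) = - 27 \left(- \frac{5}{8} - \frac{1}{5}\right) = \left(-27\right) \left(- \frac{33}{40}\right) = \frac{891}{40}$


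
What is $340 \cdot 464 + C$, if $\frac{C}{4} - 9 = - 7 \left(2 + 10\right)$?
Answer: $157460$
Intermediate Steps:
$C = -300$ ($C = 36 + 4 \left(- 7 \left(2 + 10\right)\right) = 36 + 4 \left(\left(-7\right) 12\right) = 36 + 4 \left(-84\right) = 36 - 336 = -300$)
$340 \cdot 464 + C = 340 \cdot 464 - 300 = 157760 - 300 = 157460$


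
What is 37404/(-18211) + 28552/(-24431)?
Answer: -1433777596/444912941 ≈ -3.2226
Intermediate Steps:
37404/(-18211) + 28552/(-24431) = 37404*(-1/18211) + 28552*(-1/24431) = -37404/18211 - 28552/24431 = -1433777596/444912941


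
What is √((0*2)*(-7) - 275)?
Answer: 5*I*√11 ≈ 16.583*I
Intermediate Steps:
√((0*2)*(-7) - 275) = √(0*(-7) - 275) = √(0 - 275) = √(-275) = 5*I*√11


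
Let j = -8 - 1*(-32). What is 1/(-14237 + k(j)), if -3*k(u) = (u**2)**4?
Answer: -1/36691785629 ≈ -2.7254e-11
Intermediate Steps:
j = 24 (j = -8 + 32 = 24)
k(u) = -u**8/3
1/(-14237 + k(j)) = 1/(-14237 - 1/3*24**8) = 1/(-14237 - 1/3*110075314176) = 1/(-14237 - 36691771392) = 1/(-36691785629) = -1/36691785629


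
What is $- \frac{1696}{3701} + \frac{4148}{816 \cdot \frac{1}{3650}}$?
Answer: $\frac{412003649}{22206} \approx 18554.0$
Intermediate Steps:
$- \frac{1696}{3701} + \frac{4148}{816 \cdot \frac{1}{3650}} = \left(-1696\right) \frac{1}{3701} + \frac{4148}{816 \cdot \frac{1}{3650}} = - \frac{1696}{3701} + \frac{4148}{\frac{408}{1825}} = - \frac{1696}{3701} + 4148 \cdot \frac{1825}{408} = - \frac{1696}{3701} + \frac{111325}{6} = \frac{412003649}{22206}$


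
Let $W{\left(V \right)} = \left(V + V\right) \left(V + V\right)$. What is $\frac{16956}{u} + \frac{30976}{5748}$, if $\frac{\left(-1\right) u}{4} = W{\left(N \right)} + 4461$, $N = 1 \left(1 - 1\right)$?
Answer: $\frac{9484847}{2136819} \approx 4.4388$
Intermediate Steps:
$N = 0$ ($N = 1 \cdot 0 = 0$)
$W{\left(V \right)} = 4 V^{2}$ ($W{\left(V \right)} = 2 V 2 V = 4 V^{2}$)
$u = -17844$ ($u = - 4 \left(4 \cdot 0^{2} + 4461\right) = - 4 \left(4 \cdot 0 + 4461\right) = - 4 \left(0 + 4461\right) = \left(-4\right) 4461 = -17844$)
$\frac{16956}{u} + \frac{30976}{5748} = \frac{16956}{-17844} + \frac{30976}{5748} = 16956 \left(- \frac{1}{17844}\right) + 30976 \cdot \frac{1}{5748} = - \frac{1413}{1487} + \frac{7744}{1437} = \frac{9484847}{2136819}$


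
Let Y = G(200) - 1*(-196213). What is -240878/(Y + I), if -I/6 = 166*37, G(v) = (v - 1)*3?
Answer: -120439/79979 ≈ -1.5059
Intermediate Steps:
G(v) = -3 + 3*v (G(v) = (-1 + v)*3 = -3 + 3*v)
I = -36852 (I = -996*37 = -6*6142 = -36852)
Y = 196810 (Y = (-3 + 3*200) - 1*(-196213) = (-3 + 600) + 196213 = 597 + 196213 = 196810)
-240878/(Y + I) = -240878/(196810 - 36852) = -240878/159958 = -240878*1/159958 = -120439/79979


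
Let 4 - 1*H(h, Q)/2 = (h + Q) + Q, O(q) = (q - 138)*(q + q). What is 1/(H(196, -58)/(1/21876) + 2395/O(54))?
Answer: -9072/30165781339 ≈ -3.0074e-7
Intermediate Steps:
O(q) = 2*q*(-138 + q) (O(q) = (-138 + q)*(2*q) = 2*q*(-138 + q))
H(h, Q) = 8 - 4*Q - 2*h (H(h, Q) = 8 - 2*((h + Q) + Q) = 8 - 2*((Q + h) + Q) = 8 - 2*(h + 2*Q) = 8 + (-4*Q - 2*h) = 8 - 4*Q - 2*h)
1/(H(196, -58)/(1/21876) + 2395/O(54)) = 1/((8 - 4*(-58) - 2*196)/(1/21876) + 2395/((2*54*(-138 + 54)))) = 1/((8 + 232 - 392)/(1/21876) + 2395/((2*54*(-84)))) = 1/(-152*21876 + 2395/(-9072)) = 1/(-3325152 + 2395*(-1/9072)) = 1/(-3325152 - 2395/9072) = 1/(-30165781339/9072) = -9072/30165781339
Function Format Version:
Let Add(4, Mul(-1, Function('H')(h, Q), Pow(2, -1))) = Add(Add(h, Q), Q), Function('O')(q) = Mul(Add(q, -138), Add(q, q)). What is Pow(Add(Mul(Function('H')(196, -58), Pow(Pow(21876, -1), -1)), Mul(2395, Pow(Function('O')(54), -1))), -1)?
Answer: Rational(-9072, 30165781339) ≈ -3.0074e-7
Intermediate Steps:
Function('O')(q) = Mul(2, q, Add(-138, q)) (Function('O')(q) = Mul(Add(-138, q), Mul(2, q)) = Mul(2, q, Add(-138, q)))
Function('H')(h, Q) = Add(8, Mul(-4, Q), Mul(-2, h)) (Function('H')(h, Q) = Add(8, Mul(-2, Add(Add(h, Q), Q))) = Add(8, Mul(-2, Add(Add(Q, h), Q))) = Add(8, Mul(-2, Add(h, Mul(2, Q)))) = Add(8, Add(Mul(-4, Q), Mul(-2, h))) = Add(8, Mul(-4, Q), Mul(-2, h)))
Pow(Add(Mul(Function('H')(196, -58), Pow(Pow(21876, -1), -1)), Mul(2395, Pow(Function('O')(54), -1))), -1) = Pow(Add(Mul(Add(8, Mul(-4, -58), Mul(-2, 196)), Pow(Pow(21876, -1), -1)), Mul(2395, Pow(Mul(2, 54, Add(-138, 54)), -1))), -1) = Pow(Add(Mul(Add(8, 232, -392), Pow(Rational(1, 21876), -1)), Mul(2395, Pow(Mul(2, 54, -84), -1))), -1) = Pow(Add(Mul(-152, 21876), Mul(2395, Pow(-9072, -1))), -1) = Pow(Add(-3325152, Mul(2395, Rational(-1, 9072))), -1) = Pow(Add(-3325152, Rational(-2395, 9072)), -1) = Pow(Rational(-30165781339, 9072), -1) = Rational(-9072, 30165781339)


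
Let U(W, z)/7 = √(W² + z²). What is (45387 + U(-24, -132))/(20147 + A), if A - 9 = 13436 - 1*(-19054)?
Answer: 45387/52646 + 210*√5/26323 ≈ 0.87996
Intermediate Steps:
A = 32499 (A = 9 + (13436 - 1*(-19054)) = 9 + (13436 + 19054) = 9 + 32490 = 32499)
U(W, z) = 7*√(W² + z²)
(45387 + U(-24, -132))/(20147 + A) = (45387 + 7*√((-24)² + (-132)²))/(20147 + 32499) = (45387 + 7*√(576 + 17424))/52646 = (45387 + 7*√18000)*(1/52646) = (45387 + 7*(60*√5))*(1/52646) = (45387 + 420*√5)*(1/52646) = 45387/52646 + 210*√5/26323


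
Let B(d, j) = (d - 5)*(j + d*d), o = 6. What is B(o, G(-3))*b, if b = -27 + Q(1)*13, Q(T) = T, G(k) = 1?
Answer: -518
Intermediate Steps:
B(d, j) = (-5 + d)*(j + d**2)
b = -14 (b = -27 + 1*13 = -27 + 13 = -14)
B(o, G(-3))*b = (6**3 - 5*1 - 5*6**2 + 6*1)*(-14) = (216 - 5 - 5*36 + 6)*(-14) = (216 - 5 - 180 + 6)*(-14) = 37*(-14) = -518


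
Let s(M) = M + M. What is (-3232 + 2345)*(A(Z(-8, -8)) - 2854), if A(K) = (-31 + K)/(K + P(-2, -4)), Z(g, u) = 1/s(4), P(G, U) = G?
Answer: 37753381/15 ≈ 2.5169e+6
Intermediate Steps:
s(M) = 2*M
Z(g, u) = ⅛ (Z(g, u) = 1/(2*4) = 1/8 = ⅛)
A(K) = (-31 + K)/(-2 + K) (A(K) = (-31 + K)/(K - 2) = (-31 + K)/(-2 + K))
(-3232 + 2345)*(A(Z(-8, -8)) - 2854) = (-3232 + 2345)*((-31 + ⅛)/(-2 + ⅛) - 2854) = -887*(-247/8/(-15/8) - 2854) = -887*(-8/15*(-247/8) - 2854) = -887*(247/15 - 2854) = -887*(-42563/15) = 37753381/15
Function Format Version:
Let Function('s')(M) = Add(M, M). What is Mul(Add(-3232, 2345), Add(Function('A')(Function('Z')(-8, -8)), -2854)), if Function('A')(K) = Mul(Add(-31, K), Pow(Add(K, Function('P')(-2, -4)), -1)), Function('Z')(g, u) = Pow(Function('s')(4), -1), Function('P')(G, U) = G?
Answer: Rational(37753381, 15) ≈ 2.5169e+6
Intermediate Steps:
Function('s')(M) = Mul(2, M)
Function('Z')(g, u) = Rational(1, 8) (Function('Z')(g, u) = Pow(Mul(2, 4), -1) = Pow(8, -1) = Rational(1, 8))
Function('A')(K) = Mul(Pow(Add(-2, K), -1), Add(-31, K)) (Function('A')(K) = Mul(Add(-31, K), Pow(Add(K, -2), -1)) = Mul(Add(-31, K), Pow(Add(-2, K), -1)) = Mul(Pow(Add(-2, K), -1), Add(-31, K)))
Mul(Add(-3232, 2345), Add(Function('A')(Function('Z')(-8, -8)), -2854)) = Mul(Add(-3232, 2345), Add(Mul(Pow(Add(-2, Rational(1, 8)), -1), Add(-31, Rational(1, 8))), -2854)) = Mul(-887, Add(Mul(Pow(Rational(-15, 8), -1), Rational(-247, 8)), -2854)) = Mul(-887, Add(Mul(Rational(-8, 15), Rational(-247, 8)), -2854)) = Mul(-887, Add(Rational(247, 15), -2854)) = Mul(-887, Rational(-42563, 15)) = Rational(37753381, 15)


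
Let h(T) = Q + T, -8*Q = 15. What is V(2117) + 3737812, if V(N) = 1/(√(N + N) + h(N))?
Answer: 1069198375443548/286049265 - 64*√4234/286049265 ≈ 3.7378e+6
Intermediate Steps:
Q = -15/8 (Q = -⅛*15 = -15/8 ≈ -1.8750)
h(T) = -15/8 + T
V(N) = 1/(-15/8 + N + √2*√N) (V(N) = 1/(√(N + N) + (-15/8 + N)) = 1/(√(2*N) + (-15/8 + N)) = 1/(√2*√N + (-15/8 + N)) = 1/(-15/8 + N + √2*√N))
V(2117) + 3737812 = 8/(-15 + 8*2117 + 8*√2*√2117) + 3737812 = 8/(-15 + 16936 + 8*√4234) + 3737812 = 8/(16921 + 8*√4234) + 3737812 = 3737812 + 8/(16921 + 8*√4234)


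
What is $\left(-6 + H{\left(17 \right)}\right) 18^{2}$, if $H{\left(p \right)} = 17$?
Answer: $3564$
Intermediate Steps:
$\left(-6 + H{\left(17 \right)}\right) 18^{2} = \left(-6 + 17\right) 18^{2} = 11 \cdot 324 = 3564$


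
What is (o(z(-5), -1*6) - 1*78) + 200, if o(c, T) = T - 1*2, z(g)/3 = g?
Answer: 114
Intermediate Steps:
z(g) = 3*g
o(c, T) = -2 + T (o(c, T) = T - 2 = -2 + T)
(o(z(-5), -1*6) - 1*78) + 200 = ((-2 - 1*6) - 1*78) + 200 = ((-2 - 6) - 78) + 200 = (-8 - 78) + 200 = -86 + 200 = 114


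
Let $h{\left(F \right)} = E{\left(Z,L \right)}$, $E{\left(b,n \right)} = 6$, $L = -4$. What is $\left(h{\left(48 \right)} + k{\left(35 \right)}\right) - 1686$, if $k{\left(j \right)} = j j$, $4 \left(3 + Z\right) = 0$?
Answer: $-455$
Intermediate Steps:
$Z = -3$ ($Z = -3 + \frac{1}{4} \cdot 0 = -3 + 0 = -3$)
$k{\left(j \right)} = j^{2}$
$h{\left(F \right)} = 6$
$\left(h{\left(48 \right)} + k{\left(35 \right)}\right) - 1686 = \left(6 + 35^{2}\right) - 1686 = \left(6 + 1225\right) - 1686 = 1231 - 1686 = -455$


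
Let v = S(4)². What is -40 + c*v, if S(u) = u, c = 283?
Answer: 4488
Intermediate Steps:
v = 16 (v = 4² = 16)
-40 + c*v = -40 + 283*16 = -40 + 4528 = 4488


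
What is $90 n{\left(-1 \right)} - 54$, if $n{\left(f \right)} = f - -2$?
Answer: $36$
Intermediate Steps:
$n{\left(f \right)} = 2 + f$ ($n{\left(f \right)} = f + 2 = 2 + f$)
$90 n{\left(-1 \right)} - 54 = 90 \left(2 - 1\right) - 54 = 90 \cdot 1 - 54 = 90 - 54 = 36$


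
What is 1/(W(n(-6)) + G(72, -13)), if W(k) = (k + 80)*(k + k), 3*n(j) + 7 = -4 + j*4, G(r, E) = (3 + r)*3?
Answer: -9/12325 ≈ -0.00073022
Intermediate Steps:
G(r, E) = 9 + 3*r
n(j) = -11/3 + 4*j/3 (n(j) = -7/3 + (-4 + j*4)/3 = -7/3 + (-4 + 4*j)/3 = -7/3 + (-4/3 + 4*j/3) = -11/3 + 4*j/3)
W(k) = 2*k*(80 + k) (W(k) = (80 + k)*(2*k) = 2*k*(80 + k))
1/(W(n(-6)) + G(72, -13)) = 1/(2*(-11/3 + (4/3)*(-6))*(80 + (-11/3 + (4/3)*(-6))) + (9 + 3*72)) = 1/(2*(-11/3 - 8)*(80 + (-11/3 - 8)) + (9 + 216)) = 1/(2*(-35/3)*(80 - 35/3) + 225) = 1/(2*(-35/3)*(205/3) + 225) = 1/(-14350/9 + 225) = 1/(-12325/9) = -9/12325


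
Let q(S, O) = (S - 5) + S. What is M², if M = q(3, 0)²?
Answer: 1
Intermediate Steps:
q(S, O) = -5 + 2*S (q(S, O) = (-5 + S) + S = -5 + 2*S)
M = 1 (M = (-5 + 2*3)² = (-5 + 6)² = 1² = 1)
M² = 1² = 1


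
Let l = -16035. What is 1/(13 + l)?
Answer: -1/16022 ≈ -6.2414e-5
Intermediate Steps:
1/(13 + l) = 1/(13 - 16035) = 1/(-16022) = -1/16022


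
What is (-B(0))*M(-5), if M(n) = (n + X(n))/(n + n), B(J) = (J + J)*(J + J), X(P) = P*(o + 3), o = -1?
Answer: 0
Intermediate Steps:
X(P) = 2*P (X(P) = P*(-1 + 3) = P*2 = 2*P)
B(J) = 4*J**2 (B(J) = (2*J)*(2*J) = 4*J**2)
M(n) = 3/2 (M(n) = (n + 2*n)/(n + n) = (3*n)/((2*n)) = (3*n)*(1/(2*n)) = 3/2)
(-B(0))*M(-5) = -4*0**2*(3/2) = -4*0*(3/2) = -1*0*(3/2) = 0*(3/2) = 0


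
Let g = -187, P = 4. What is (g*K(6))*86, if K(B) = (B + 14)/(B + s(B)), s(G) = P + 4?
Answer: -160820/7 ≈ -22974.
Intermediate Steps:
s(G) = 8 (s(G) = 4 + 4 = 8)
K(B) = (14 + B)/(8 + B) (K(B) = (B + 14)/(B + 8) = (14 + B)/(8 + B))
(g*K(6))*86 = -187*(14 + 6)/(8 + 6)*86 = -187*20/14*86 = -187*10/7*86 = -1870/7*86 = -160820/7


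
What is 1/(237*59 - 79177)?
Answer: -1/65194 ≈ -1.5339e-5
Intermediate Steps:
1/(237*59 - 79177) = 1/(13983 - 79177) = 1/(-65194) = -1/65194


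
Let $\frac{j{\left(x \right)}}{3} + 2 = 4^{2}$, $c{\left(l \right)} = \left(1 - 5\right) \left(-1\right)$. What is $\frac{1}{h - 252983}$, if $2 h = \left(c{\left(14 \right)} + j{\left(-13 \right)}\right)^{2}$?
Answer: $- \frac{1}{251925} \approx -3.9694 \cdot 10^{-6}$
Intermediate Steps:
$c{\left(l \right)} = 4$ ($c{\left(l \right)} = \left(-4\right) \left(-1\right) = 4$)
$j{\left(x \right)} = 42$ ($j{\left(x \right)} = -6 + 3 \cdot 4^{2} = -6 + 3 \cdot 16 = -6 + 48 = 42$)
$h = 1058$ ($h = \frac{\left(4 + 42\right)^{2}}{2} = \frac{46^{2}}{2} = \frac{1}{2} \cdot 2116 = 1058$)
$\frac{1}{h - 252983} = \frac{1}{1058 - 252983} = \frac{1}{-251925} = - \frac{1}{251925}$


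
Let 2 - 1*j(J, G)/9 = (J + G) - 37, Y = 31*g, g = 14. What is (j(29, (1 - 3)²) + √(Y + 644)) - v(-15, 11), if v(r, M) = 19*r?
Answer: 339 + 7*√22 ≈ 371.83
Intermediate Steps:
Y = 434 (Y = 31*14 = 434)
j(J, G) = 351 - 9*G - 9*J (j(J, G) = 18 - 9*((J + G) - 37) = 18 - 9*((G + J) - 37) = 18 - 9*(-37 + G + J) = 18 + (333 - 9*G - 9*J) = 351 - 9*G - 9*J)
(j(29, (1 - 3)²) + √(Y + 644)) - v(-15, 11) = ((351 - 9*(1 - 3)² - 9*29) + √(434 + 644)) - 19*(-15) = ((351 - 9*(-2)² - 261) + √1078) - 1*(-285) = ((351 - 9*4 - 261) + 7*√22) + 285 = ((351 - 36 - 261) + 7*√22) + 285 = (54 + 7*√22) + 285 = 339 + 7*√22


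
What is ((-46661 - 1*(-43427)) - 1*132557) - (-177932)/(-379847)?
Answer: -51579981909/379847 ≈ -1.3579e+5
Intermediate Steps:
((-46661 - 1*(-43427)) - 1*132557) - (-177932)/(-379847) = ((-46661 + 43427) - 132557) - (-177932)*(-1)/379847 = (-3234 - 132557) - 1*177932/379847 = -135791 - 177932/379847 = -51579981909/379847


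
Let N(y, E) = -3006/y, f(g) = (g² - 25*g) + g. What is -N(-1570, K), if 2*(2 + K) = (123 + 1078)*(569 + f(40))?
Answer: -1503/785 ≈ -1.9146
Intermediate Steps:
f(g) = g² - 24*g
K = 1452005/2 (K = -2 + ((123 + 1078)*(569 + 40*(-24 + 40)))/2 = -2 + (1201*(569 + 40*16))/2 = -2 + (1201*(569 + 640))/2 = -2 + (1201*1209)/2 = -2 + (½)*1452009 = -2 + 1452009/2 = 1452005/2 ≈ 7.2600e+5)
-N(-1570, K) = -(-3006)/(-1570) = -(-3006)*(-1)/1570 = -1*1503/785 = -1503/785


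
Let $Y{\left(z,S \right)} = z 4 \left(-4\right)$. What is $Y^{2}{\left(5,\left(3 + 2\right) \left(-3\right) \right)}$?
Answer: $6400$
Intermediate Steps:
$Y{\left(z,S \right)} = - 16 z$ ($Y{\left(z,S \right)} = 4 z \left(-4\right) = - 16 z$)
$Y^{2}{\left(5,\left(3 + 2\right) \left(-3\right) \right)} = \left(\left(-16\right) 5\right)^{2} = \left(-80\right)^{2} = 6400$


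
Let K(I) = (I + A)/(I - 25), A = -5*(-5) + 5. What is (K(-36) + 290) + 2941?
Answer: 197097/61 ≈ 3231.1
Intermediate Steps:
A = 30 (A = 25 + 5 = 30)
K(I) = (30 + I)/(-25 + I) (K(I) = (I + 30)/(I - 25) = (30 + I)/(-25 + I))
(K(-36) + 290) + 2941 = ((30 - 36)/(-25 - 36) + 290) + 2941 = (-6/(-61) + 290) + 2941 = (-1/61*(-6) + 290) + 2941 = (6/61 + 290) + 2941 = 17696/61 + 2941 = 197097/61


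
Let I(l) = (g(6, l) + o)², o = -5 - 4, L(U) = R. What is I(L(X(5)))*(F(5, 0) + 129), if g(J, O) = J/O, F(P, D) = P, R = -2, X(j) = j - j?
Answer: 19296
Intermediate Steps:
X(j) = 0
L(U) = -2
o = -9
I(l) = (-9 + 6/l)² (I(l) = (6/l - 9)² = (-9 + 6/l)²)
I(L(X(5)))*(F(5, 0) + 129) = (9 - 6/(-2))²*(5 + 129) = (9 - 6*(-½))²*134 = (9 + 3)²*134 = 12²*134 = 144*134 = 19296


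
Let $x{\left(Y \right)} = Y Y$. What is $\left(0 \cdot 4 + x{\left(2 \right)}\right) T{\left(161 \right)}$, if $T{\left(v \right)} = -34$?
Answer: $-136$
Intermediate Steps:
$x{\left(Y \right)} = Y^{2}$
$\left(0 \cdot 4 + x{\left(2 \right)}\right) T{\left(161 \right)} = \left(0 \cdot 4 + 2^{2}\right) \left(-34\right) = \left(0 + 4\right) \left(-34\right) = 4 \left(-34\right) = -136$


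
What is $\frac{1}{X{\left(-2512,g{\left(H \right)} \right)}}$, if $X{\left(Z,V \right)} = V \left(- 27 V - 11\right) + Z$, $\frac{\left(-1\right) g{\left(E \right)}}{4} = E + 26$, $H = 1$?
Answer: $- \frac{1}{316252} \approx -3.162 \cdot 10^{-6}$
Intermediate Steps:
$g{\left(E \right)} = -104 - 4 E$ ($g{\left(E \right)} = - 4 \left(E + 26\right) = - 4 \left(26 + E\right) = -104 - 4 E$)
$X{\left(Z,V \right)} = Z + V \left(-11 - 27 V\right)$ ($X{\left(Z,V \right)} = V \left(-11 - 27 V\right) + Z = Z + V \left(-11 - 27 V\right)$)
$\frac{1}{X{\left(-2512,g{\left(H \right)} \right)}} = \frac{1}{-2512 - 27 \left(-104 - 4\right)^{2} - 11 \left(-104 - 4\right)} = \frac{1}{-2512 - 27 \left(-108\right)^{2} - -1188} = \frac{1}{-2512 - 314928 + 1188} = \frac{1}{-316252} = - \frac{1}{316252}$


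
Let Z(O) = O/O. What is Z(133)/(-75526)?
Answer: -1/75526 ≈ -1.3240e-5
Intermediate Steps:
Z(O) = 1
Z(133)/(-75526) = 1/(-75526) = 1*(-1/75526) = -1/75526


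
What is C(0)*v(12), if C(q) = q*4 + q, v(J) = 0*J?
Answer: 0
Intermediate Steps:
v(J) = 0
C(q) = 5*q (C(q) = 4*q + q = 5*q)
C(0)*v(12) = (5*0)*0 = 0*0 = 0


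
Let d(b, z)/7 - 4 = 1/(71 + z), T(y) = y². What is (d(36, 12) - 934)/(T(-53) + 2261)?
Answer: -75191/420810 ≈ -0.17868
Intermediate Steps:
d(b, z) = 28 + 7/(71 + z)
(d(36, 12) - 934)/(T(-53) + 2261) = (7*(285 + 4*12)/(71 + 12) - 934)/((-53)² + 2261) = (7*(285 + 48)/83 - 934)/(2809 + 2261) = (7*(1/83)*333 - 934)/5070 = (2331/83 - 934)*(1/5070) = -75191/83*1/5070 = -75191/420810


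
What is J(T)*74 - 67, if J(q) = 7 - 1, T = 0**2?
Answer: 377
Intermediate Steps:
T = 0
J(q) = 6
J(T)*74 - 67 = 6*74 - 67 = 444 - 67 = 377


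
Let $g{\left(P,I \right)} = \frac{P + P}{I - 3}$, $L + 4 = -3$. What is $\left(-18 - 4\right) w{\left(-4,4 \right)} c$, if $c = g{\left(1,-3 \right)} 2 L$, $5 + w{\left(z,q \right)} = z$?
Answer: $924$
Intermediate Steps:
$w{\left(z,q \right)} = -5 + z$
$L = -7$ ($L = -4 - 3 = -7$)
$g{\left(P,I \right)} = \frac{2 P}{-3 + I}$
$c = \frac{14}{3}$ ($c = 2 \cdot 1 \frac{1}{-3 - 3} \cdot 2 \left(-7\right) = 2 \cdot 1 \frac{1}{-6} \cdot 2 \left(-7\right) = 2 \cdot 1 \left(- \frac{1}{6}\right) 2 \left(-7\right) = \left(- \frac{1}{3}\right) 2 \left(-7\right) = \left(- \frac{2}{3}\right) \left(-7\right) = \frac{14}{3} \approx 4.6667$)
$\left(-18 - 4\right) w{\left(-4,4 \right)} c = \left(-18 - 4\right) \left(-5 - 4\right) \frac{14}{3} = \left(-22\right) \left(-9\right) \frac{14}{3} = 198 \cdot \frac{14}{3} = 924$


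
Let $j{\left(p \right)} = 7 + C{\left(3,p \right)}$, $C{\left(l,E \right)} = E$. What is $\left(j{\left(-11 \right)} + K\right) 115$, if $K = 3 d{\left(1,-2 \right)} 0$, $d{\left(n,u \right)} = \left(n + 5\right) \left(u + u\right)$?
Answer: $-460$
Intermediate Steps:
$d{\left(n,u \right)} = 2 u \left(5 + n\right)$ ($d{\left(n,u \right)} = \left(5 + n\right) 2 u = 2 u \left(5 + n\right)$)
$j{\left(p \right)} = 7 + p$
$K = 0$ ($K = 3 \cdot 2 \left(-2\right) \left(5 + 1\right) 0 = 3 \cdot 2 \left(-2\right) 6 \cdot 0 = 3 \left(-24\right) 0 = \left(-72\right) 0 = 0$)
$\left(j{\left(-11 \right)} + K\right) 115 = \left(\left(7 - 11\right) + 0\right) 115 = \left(-4 + 0\right) 115 = \left(-4\right) 115 = -460$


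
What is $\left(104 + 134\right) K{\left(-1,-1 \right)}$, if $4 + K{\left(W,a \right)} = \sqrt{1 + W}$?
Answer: $-952$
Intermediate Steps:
$K{\left(W,a \right)} = -4 + \sqrt{1 + W}$
$\left(104 + 134\right) K{\left(-1,-1 \right)} = \left(104 + 134\right) \left(-4 + \sqrt{1 - 1}\right) = 238 \left(-4 + \sqrt{0}\right) = 238 \left(-4 + 0\right) = 238 \left(-4\right) = -952$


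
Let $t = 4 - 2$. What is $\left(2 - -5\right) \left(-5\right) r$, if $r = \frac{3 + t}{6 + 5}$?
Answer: $- \frac{175}{11} \approx -15.909$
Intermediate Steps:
$t = 2$ ($t = 4 - 2 = 2$)
$r = \frac{5}{11}$ ($r = \frac{3 + 2}{6 + 5} = \frac{5}{11} \approx 0.45455$)
$\left(2 - -5\right) \left(-5\right) r = \left(2 - -5\right) \left(-5\right) \frac{5}{11} = \left(2 + 5\right) \left(-5\right) \frac{5}{11} = 7 \left(-5\right) \frac{5}{11} = \left(-35\right) \frac{5}{11} = - \frac{175}{11}$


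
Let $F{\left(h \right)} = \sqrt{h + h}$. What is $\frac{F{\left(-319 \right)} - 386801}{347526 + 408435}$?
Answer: $- \frac{386801}{755961} + \frac{i \sqrt{638}}{755961} \approx -0.51167 + 3.3413 \cdot 10^{-5} i$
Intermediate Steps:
$F{\left(h \right)} = \sqrt{2} \sqrt{h}$ ($F{\left(h \right)} = \sqrt{2 h} = \sqrt{2} \sqrt{h}$)
$\frac{F{\left(-319 \right)} - 386801}{347526 + 408435} = \frac{\sqrt{2} \sqrt{-319} - 386801}{347526 + 408435} = \frac{\sqrt{2} i \sqrt{319} - 386801}{755961} = \left(i \sqrt{638} - 386801\right) \frac{1}{755961} = \left(-386801 + i \sqrt{638}\right) \frac{1}{755961} = - \frac{386801}{755961} + \frac{i \sqrt{638}}{755961}$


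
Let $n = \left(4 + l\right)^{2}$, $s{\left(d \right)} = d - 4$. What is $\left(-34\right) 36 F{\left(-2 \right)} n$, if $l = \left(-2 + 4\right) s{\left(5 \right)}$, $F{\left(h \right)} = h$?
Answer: $88128$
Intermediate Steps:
$s{\left(d \right)} = -4 + d$ ($s{\left(d \right)} = d - 4 = -4 + d$)
$l = 2$ ($l = \left(-2 + 4\right) \left(-4 + 5\right) = 2 \cdot 1 = 2$)
$n = 36$ ($n = \left(4 + 2\right)^{2} = 6^{2} = 36$)
$\left(-34\right) 36 F{\left(-2 \right)} n = \left(-34\right) 36 \left(\left(-2\right) 36\right) = \left(-1224\right) \left(-72\right) = 88128$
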